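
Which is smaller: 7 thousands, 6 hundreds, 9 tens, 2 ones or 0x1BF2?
Convert 7 thousands, 6 hundreds, 9 tens, 2 ones (place-value notation) → 7×1000 + 6×100 + 9×10 + 2 = 7692 (decimal)
Convert 0x1BF2 (hexadecimal) → 1×4096 + 11×256 + 15×16 + 2 = 7154 (decimal)
Compare 7692 vs 7154: smaller = 7154
7154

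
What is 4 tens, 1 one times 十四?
Convert 4 tens, 1 one (place-value notation) → 4×10 + 1 = 41 (decimal)
Convert 十四 (Chinese numeral) → 1×10 + 4 = 14 (decimal)
Compute 41 × 14 = 574
574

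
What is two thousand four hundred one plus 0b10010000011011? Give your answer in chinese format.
Convert two thousand four hundred one (English words) → 2×1000 + 4×100 + 1 = 2401 (decimal)
Convert 0b10010000011011 (binary) → 8192 + 1024 + 16 + 8 + 2 + 1 = 9243 (decimal)
Compute 2401 + 9243 = 11644
Convert 11644 (decimal) → 11644 = 1×10000 + 1×1000 + 6×100 + 4×10 + 4 → 一万一千六百四十四 (Chinese numeral)
一万一千六百四十四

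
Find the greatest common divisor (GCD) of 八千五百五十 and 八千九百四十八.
Convert 八千五百五十 (Chinese numeral) → 8×1000 + 5×100 + 5×10 = 8550 (decimal)
Convert 八千九百四十八 (Chinese numeral) → 8×1000 + 9×100 + 4×10 + 8 = 8948 (decimal)
Compute gcd(8550, 8948) = 2
2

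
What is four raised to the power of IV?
Convert four (English words) → 4 (decimal)
Convert IV (Roman numeral) → 4 (decimal)
Compute 4 ^ 4 = 256
256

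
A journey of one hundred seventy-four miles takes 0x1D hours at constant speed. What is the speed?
Convert one hundred seventy-four (English words) → 1×100 + 74 = 174 (decimal)
Convert 0x1D (hexadecimal) → 1×16 + 13 = 29 (decimal)
Compute 174 ÷ 29 = 6
6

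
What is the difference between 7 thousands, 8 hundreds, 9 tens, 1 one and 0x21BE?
Convert 7 thousands, 8 hundreds, 9 tens, 1 one (place-value notation) → 7×1000 + 8×100 + 9×10 + 1 = 7891 (decimal)
Convert 0x21BE (hexadecimal) → 2×4096 + 1×256 + 11×16 + 14 = 8638 (decimal)
Difference: |7891 - 8638| = 747
747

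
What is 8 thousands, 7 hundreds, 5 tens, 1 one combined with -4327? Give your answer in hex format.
Convert 8 thousands, 7 hundreds, 5 tens, 1 one (place-value notation) → 8×1000 + 7×100 + 5×10 + 1 = 8751 (decimal)
Compute 8751 + -4327 = 4424
Convert 4424 (decimal) → 4424 = 1×4096 + 1×256 + 4×16 + 8 → 0x1148 (hexadecimal)
0x1148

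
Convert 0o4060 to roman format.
Convert 0o4060 (octal) → 4×512 + 6×8 = 2096 (decimal)
Convert 2096 (decimal) → 2096 = 1000 + 1000 + 90 + 5 + 1 → MMXCVI (Roman numeral)
MMXCVI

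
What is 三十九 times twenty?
Convert 三十九 (Chinese numeral) → 3×10 + 9 = 39 (decimal)
Convert twenty (English words) → 20 (decimal)
Compute 39 × 20 = 780
780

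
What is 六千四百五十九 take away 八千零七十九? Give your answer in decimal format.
Convert 六千四百五十九 (Chinese numeral) → 6×1000 + 4×100 + 5×10 + 9 = 6459 (decimal)
Convert 八千零七十九 (Chinese numeral) → 8×1000 + 7×10 + 9 = 8079 (decimal)
Compute 6459 - 8079 = -1620
-1620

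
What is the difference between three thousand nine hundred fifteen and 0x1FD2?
Convert three thousand nine hundred fifteen (English words) → 3×1000 + 9×100 + 15 = 3915 (decimal)
Convert 0x1FD2 (hexadecimal) → 1×4096 + 15×256 + 13×16 + 2 = 8146 (decimal)
Difference: |3915 - 8146| = 4231
4231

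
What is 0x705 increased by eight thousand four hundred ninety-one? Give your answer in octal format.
Convert 0x705 (hexadecimal) → 7×256 + 5 = 1797 (decimal)
Convert eight thousand four hundred ninety-one (English words) → 8×1000 + 4×100 + 91 = 8491 (decimal)
Compute 1797 + 8491 = 10288
Convert 10288 (decimal) → 10288 = 2×4096 + 4×512 + 6×8 → 0o24060 (octal)
0o24060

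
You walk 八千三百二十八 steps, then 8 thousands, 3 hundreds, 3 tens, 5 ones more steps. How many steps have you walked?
Convert 八千三百二十八 (Chinese numeral) → 8×1000 + 3×100 + 2×10 + 8 = 8328 (decimal)
Convert 8 thousands, 3 hundreds, 3 tens, 5 ones (place-value notation) → 8×1000 + 3×100 + 3×10 + 5 = 8335 (decimal)
Compute 8328 + 8335 = 16663
16663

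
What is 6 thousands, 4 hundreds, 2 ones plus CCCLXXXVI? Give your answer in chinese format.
Convert 6 thousands, 4 hundreds, 2 ones (place-value notation) → 6×1000 + 4×100 + 2 = 6402 (decimal)
Convert CCCLXXXVI (Roman numeral) → 100 + 100 + 100 + 50 + 10 + 10 + 10 + 5 + 1 = 386 (decimal)
Compute 6402 + 386 = 6788
Convert 6788 (decimal) → 6788 = 6×1000 + 7×100 + 8×10 + 8 → 六千七百八十八 (Chinese numeral)
六千七百八十八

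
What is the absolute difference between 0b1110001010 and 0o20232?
Convert 0b1110001010 (binary) → 512 + 256 + 128 + 8 + 2 = 906 (decimal)
Convert 0o20232 (octal) → 2×4096 + 2×64 + 3×8 + 2 = 8346 (decimal)
Compute |906 - 8346| = 7440
7440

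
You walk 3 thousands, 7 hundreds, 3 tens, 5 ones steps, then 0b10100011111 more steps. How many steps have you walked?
Convert 3 thousands, 7 hundreds, 3 tens, 5 ones (place-value notation) → 3×1000 + 7×100 + 3×10 + 5 = 3735 (decimal)
Convert 0b10100011111 (binary) → 1024 + 256 + 16 + 8 + 4 + 2 + 1 = 1311 (decimal)
Compute 3735 + 1311 = 5046
5046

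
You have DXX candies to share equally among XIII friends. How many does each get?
Convert DXX (Roman numeral) → 500 + 10 + 10 = 520 (decimal)
Convert XIII (Roman numeral) → 10 + 1 + 1 + 1 = 13 (decimal)
Compute 520 ÷ 13 = 40
40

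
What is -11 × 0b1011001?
Convert 0b1011001 (binary) → 64 + 16 + 8 + 1 = 89 (decimal)
Compute -11 × 89 = -979
-979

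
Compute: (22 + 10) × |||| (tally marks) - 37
Convert |||| (tally marks) → 4 (decimal)
Expression in decimal: (22 + 10) × 4 - 37
Parentheses first: 22 + 10 = 32
Multiply: 32 × 4 = 128
Subtract: 128 - 37 = 91
91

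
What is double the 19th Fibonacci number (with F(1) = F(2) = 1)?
The 19th Fibonacci number (with F(1) = F(2) = 1) = 4181
Compute 4181 × 2 = 8362
8362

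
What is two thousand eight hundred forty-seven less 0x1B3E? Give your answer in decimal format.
Convert two thousand eight hundred forty-seven (English words) → 2×1000 + 8×100 + 47 = 2847 (decimal)
Convert 0x1B3E (hexadecimal) → 1×4096 + 11×256 + 3×16 + 14 = 6974 (decimal)
Compute 2847 - 6974 = -4127
-4127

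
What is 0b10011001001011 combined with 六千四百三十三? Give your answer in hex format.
Convert 0b10011001001011 (binary) → 8192 + 1024 + 512 + 64 + 8 + 2 + 1 = 9803 (decimal)
Convert 六千四百三十三 (Chinese numeral) → 6×1000 + 4×100 + 3×10 + 3 = 6433 (decimal)
Compute 9803 + 6433 = 16236
Convert 16236 (decimal) → 16236 = 3×4096 + 15×256 + 6×16 + 12 → 0x3F6C (hexadecimal)
0x3F6C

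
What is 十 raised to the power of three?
Convert 十 (Chinese numeral) → 1×10 = 10 (decimal)
Convert three (English words) → 3 (decimal)
Compute 10 ^ 3 = 1000
1000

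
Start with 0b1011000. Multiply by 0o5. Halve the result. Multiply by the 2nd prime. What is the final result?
Convert 0b1011000 (binary) → 64 + 16 + 8 = 88 (decimal)
Start: 88
Convert 0o5 (octal) → 5 (decimal)
88 × 5 = 440
440 ÷ 2 = 220
Convert the 2nd prime (prime index) → 3 (decimal)
220 × 3 = 660
660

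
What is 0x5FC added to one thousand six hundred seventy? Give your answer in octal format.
Convert 0x5FC (hexadecimal) → 5×256 + 15×16 + 12 = 1532 (decimal)
Convert one thousand six hundred seventy (English words) → 1×1000 + 6×100 + 70 = 1670 (decimal)
Compute 1532 + 1670 = 3202
Convert 3202 (decimal) → 3202 = 6×512 + 2×64 + 2 → 0o6202 (octal)
0o6202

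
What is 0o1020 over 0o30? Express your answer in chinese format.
Convert 0o1020 (octal) → 1×512 + 2×8 = 528 (decimal)
Convert 0o30 (octal) → 3×8 = 24 (decimal)
Compute 528 ÷ 24 = 22
Convert 22 (decimal) → 22 = 2×10 + 2 → 二十二 (Chinese numeral)
二十二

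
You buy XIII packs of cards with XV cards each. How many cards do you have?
Convert XV (Roman numeral) → 10 + 5 = 15 (decimal)
Convert XIII (Roman numeral) → 10 + 1 + 1 + 1 = 13 (decimal)
Compute 15 × 13 = 195
195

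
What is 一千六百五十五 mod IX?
Convert 一千六百五十五 (Chinese numeral) → 1×1000 + 6×100 + 5×10 + 5 = 1655 (decimal)
Convert IX (Roman numeral) → 9 (decimal)
Compute 1655 mod 9 = 8
8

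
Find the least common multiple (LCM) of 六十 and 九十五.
Convert 六十 (Chinese numeral) → 6×10 = 60 (decimal)
Convert 九十五 (Chinese numeral) → 9×10 + 5 = 95 (decimal)
Compute lcm(60, 95) = 1140
1140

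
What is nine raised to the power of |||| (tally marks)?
Convert nine (English words) → 9 (decimal)
Convert |||| (tally marks) → 4 (decimal)
Compute 9 ^ 4 = 6561
6561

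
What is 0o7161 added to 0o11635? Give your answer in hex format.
Convert 0o7161 (octal) → 7×512 + 1×64 + 6×8 + 1 = 3697 (decimal)
Convert 0o11635 (octal) → 1×4096 + 1×512 + 6×64 + 3×8 + 5 = 5021 (decimal)
Compute 3697 + 5021 = 8718
Convert 8718 (decimal) → 8718 = 2×4096 + 2×256 + 14 → 0x220E (hexadecimal)
0x220E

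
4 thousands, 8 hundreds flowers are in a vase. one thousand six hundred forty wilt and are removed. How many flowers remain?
Convert 4 thousands, 8 hundreds (place-value notation) → 4×1000 + 8×100 = 4800 (decimal)
Convert one thousand six hundred forty (English words) → 1×1000 + 6×100 + 40 = 1640 (decimal)
Compute 4800 - 1640 = 3160
3160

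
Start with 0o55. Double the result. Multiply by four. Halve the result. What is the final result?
Convert 0o55 (octal) → 5×8 + 5 = 45 (decimal)
Start: 45
45 × 2 = 90
Convert four (English words) → 4 (decimal)
90 × 4 = 360
360 ÷ 2 = 180
180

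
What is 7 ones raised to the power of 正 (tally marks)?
Convert 7 ones (place-value notation) → 7 (decimal)
Convert 正 (tally marks) → 5 (decimal)
Compute 7 ^ 5 = 16807
16807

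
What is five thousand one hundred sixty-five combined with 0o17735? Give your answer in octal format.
Convert five thousand one hundred sixty-five (English words) → 5×1000 + 1×100 + 65 = 5165 (decimal)
Convert 0o17735 (octal) → 1×4096 + 7×512 + 7×64 + 3×8 + 5 = 8157 (decimal)
Compute 5165 + 8157 = 13322
Convert 13322 (decimal) → 13322 = 3×4096 + 2×512 + 1×8 + 2 → 0o32012 (octal)
0o32012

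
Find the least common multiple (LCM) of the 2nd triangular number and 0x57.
Convert the 2nd triangular number (triangular index) → 2×3/2 = 3 (decimal)
Convert 0x57 (hexadecimal) → 5×16 + 7 = 87 (decimal)
Compute lcm(3, 87) = 87
87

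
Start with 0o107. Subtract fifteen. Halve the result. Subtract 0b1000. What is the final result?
Convert 0o107 (octal) → 1×64 + 7 = 71 (decimal)
Start: 71
Convert fifteen (English words) → 15 (decimal)
71 - 15 = 56
56 ÷ 2 = 28
Convert 0b1000 (binary) → 8 (decimal)
28 - 8 = 20
20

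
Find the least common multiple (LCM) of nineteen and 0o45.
Convert nineteen (English words) → 19 (decimal)
Convert 0o45 (octal) → 4×8 + 5 = 37 (decimal)
Compute lcm(19, 37) = 703
703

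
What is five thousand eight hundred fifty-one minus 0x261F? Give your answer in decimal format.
Convert five thousand eight hundred fifty-one (English words) → 5×1000 + 8×100 + 51 = 5851 (decimal)
Convert 0x261F (hexadecimal) → 2×4096 + 6×256 + 1×16 + 15 = 9759 (decimal)
Compute 5851 - 9759 = -3908
-3908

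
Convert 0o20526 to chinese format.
Convert 0o20526 (octal) → 2×4096 + 5×64 + 2×8 + 6 = 8534 (decimal)
Convert 8534 (decimal) → 8534 = 8×1000 + 5×100 + 3×10 + 4 → 八千五百三十四 (Chinese numeral)
八千五百三十四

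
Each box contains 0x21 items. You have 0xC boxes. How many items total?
Convert 0x21 (hexadecimal) → 2×16 + 1 = 33 (decimal)
Convert 0xC (hexadecimal) → 12 (decimal)
Compute 33 × 12 = 396
396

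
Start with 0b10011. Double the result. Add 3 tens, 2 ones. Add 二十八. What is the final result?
Convert 0b10011 (binary) → 16 + 2 + 1 = 19 (decimal)
Start: 19
19 × 2 = 38
Convert 3 tens, 2 ones (place-value notation) → 3×10 + 2 = 32 (decimal)
38 + 32 = 70
Convert 二十八 (Chinese numeral) → 2×10 + 8 = 28 (decimal)
70 + 28 = 98
98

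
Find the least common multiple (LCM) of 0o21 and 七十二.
Convert 0o21 (octal) → 2×8 + 1 = 17 (decimal)
Convert 七十二 (Chinese numeral) → 7×10 + 2 = 72 (decimal)
Compute lcm(17, 72) = 1224
1224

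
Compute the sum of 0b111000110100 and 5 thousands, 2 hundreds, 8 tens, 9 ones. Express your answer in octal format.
Convert 0b111000110100 (binary) → 2048 + 1024 + 512 + 32 + 16 + 4 = 3636 (decimal)
Convert 5 thousands, 2 hundreds, 8 tens, 9 ones (place-value notation) → 5×1000 + 2×100 + 8×10 + 9 = 5289 (decimal)
Compute 3636 + 5289 = 8925
Convert 8925 (decimal) → 8925 = 2×4096 + 1×512 + 3×64 + 3×8 + 5 → 0o21335 (octal)
0o21335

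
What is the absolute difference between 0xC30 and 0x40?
Convert 0xC30 (hexadecimal) → 12×256 + 3×16 = 3120 (decimal)
Convert 0x40 (hexadecimal) → 4×16 = 64 (decimal)
Compute |3120 - 64| = 3056
3056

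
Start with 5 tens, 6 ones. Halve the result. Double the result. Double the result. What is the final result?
Convert 5 tens, 6 ones (place-value notation) → 5×10 + 6 = 56 (decimal)
Start: 56
56 ÷ 2 = 28
28 × 2 = 56
56 × 2 = 112
112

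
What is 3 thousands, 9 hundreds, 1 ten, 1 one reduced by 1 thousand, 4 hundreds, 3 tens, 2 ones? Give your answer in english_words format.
Convert 3 thousands, 9 hundreds, 1 ten, 1 one (place-value notation) → 3×1000 + 9×100 + 1×10 + 1 = 3911 (decimal)
Convert 1 thousand, 4 hundreds, 3 tens, 2 ones (place-value notation) → 1×1000 + 4×100 + 3×10 + 2 = 1432 (decimal)
Compute 3911 - 1432 = 2479
Convert 2479 (decimal) → 2479 = 2×1000 + 4×100 + 79 → two thousand four hundred seventy-nine (English words)
two thousand four hundred seventy-nine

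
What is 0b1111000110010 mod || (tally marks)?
Convert 0b1111000110010 (binary) → 4096 + 2048 + 1024 + 512 + 32 + 16 + 2 = 7730 (decimal)
Convert || (tally marks) → 2 (decimal)
Compute 7730 mod 2 = 0
0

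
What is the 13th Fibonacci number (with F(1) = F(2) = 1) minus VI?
The 13th Fibonacci number (with F(1) = F(2) = 1): 1, 1, 2, 3, 5, 8, 13, 21, 34, 55, 89, 144, 233 → 233
Convert VI (Roman numeral) → 5 + 1 = 6 (decimal)
Compute 233 - 6 = 227
227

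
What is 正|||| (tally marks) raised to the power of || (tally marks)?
Convert 正|||| (tally marks) → 5 + 4 = 9 (decimal)
Convert || (tally marks) → 2 (decimal)
Compute 9 ^ 2 = 81
81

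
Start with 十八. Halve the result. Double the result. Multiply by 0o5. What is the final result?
Convert 十八 (Chinese numeral) → 1×10 + 8 = 18 (decimal)
Start: 18
18 ÷ 2 = 9
9 × 2 = 18
Convert 0o5 (octal) → 5 (decimal)
18 × 5 = 90
90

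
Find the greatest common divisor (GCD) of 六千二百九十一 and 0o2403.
Convert 六千二百九十一 (Chinese numeral) → 6×1000 + 2×100 + 9×10 + 1 = 6291 (decimal)
Convert 0o2403 (octal) → 2×512 + 4×64 + 3 = 1283 (decimal)
Compute gcd(6291, 1283) = 1
1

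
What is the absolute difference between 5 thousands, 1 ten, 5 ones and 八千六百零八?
Convert 5 thousands, 1 ten, 5 ones (place-value notation) → 5×1000 + 1×10 + 5 = 5015 (decimal)
Convert 八千六百零八 (Chinese numeral) → 8×1000 + 6×100 + 8 = 8608 (decimal)
Compute |5015 - 8608| = 3593
3593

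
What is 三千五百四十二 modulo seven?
Convert 三千五百四十二 (Chinese numeral) → 3×1000 + 5×100 + 4×10 + 2 = 3542 (decimal)
Convert seven (English words) → 7 (decimal)
Compute 3542 mod 7 = 0
0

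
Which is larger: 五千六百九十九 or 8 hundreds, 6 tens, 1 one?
Convert 五千六百九十九 (Chinese numeral) → 5×1000 + 6×100 + 9×10 + 9 = 5699 (decimal)
Convert 8 hundreds, 6 tens, 1 one (place-value notation) → 8×100 + 6×10 + 1 = 861 (decimal)
Compare 5699 vs 861: larger = 5699
5699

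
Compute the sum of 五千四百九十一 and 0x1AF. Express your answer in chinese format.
Convert 五千四百九十一 (Chinese numeral) → 5×1000 + 4×100 + 9×10 + 1 = 5491 (decimal)
Convert 0x1AF (hexadecimal) → 1×256 + 10×16 + 15 = 431 (decimal)
Compute 5491 + 431 = 5922
Convert 5922 (decimal) → 5922 = 5×1000 + 9×100 + 2×10 + 2 → 五千九百二十二 (Chinese numeral)
五千九百二十二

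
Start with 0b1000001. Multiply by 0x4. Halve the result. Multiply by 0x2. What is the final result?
Convert 0b1000001 (binary) → 64 + 1 = 65 (decimal)
Start: 65
Convert 0x4 (hexadecimal) → 4 (decimal)
65 × 4 = 260
260 ÷ 2 = 130
Convert 0x2 (hexadecimal) → 2 (decimal)
130 × 2 = 260
260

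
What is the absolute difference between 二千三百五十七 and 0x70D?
Convert 二千三百五十七 (Chinese numeral) → 2×1000 + 3×100 + 5×10 + 7 = 2357 (decimal)
Convert 0x70D (hexadecimal) → 7×256 + 13 = 1805 (decimal)
Compute |2357 - 1805| = 552
552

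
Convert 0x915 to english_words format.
Convert 0x915 (hexadecimal) → 9×256 + 1×16 + 5 = 2325 (decimal)
Convert 2325 (decimal) → 2325 = 2×1000 + 3×100 + 25 → two thousand three hundred twenty-five (English words)
two thousand three hundred twenty-five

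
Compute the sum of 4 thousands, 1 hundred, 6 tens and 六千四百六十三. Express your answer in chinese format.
Convert 4 thousands, 1 hundred, 6 tens (place-value notation) → 4×1000 + 1×100 + 6×10 = 4160 (decimal)
Convert 六千四百六十三 (Chinese numeral) → 6×1000 + 4×100 + 6×10 + 3 = 6463 (decimal)
Compute 4160 + 6463 = 10623
Convert 10623 (decimal) → 10623 = 1×10000 + 6×100 + 2×10 + 3 → 一万零六百二十三 (Chinese numeral)
一万零六百二十三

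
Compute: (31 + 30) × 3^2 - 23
Convert 3^2 (power) → 9 (decimal)
Expression in decimal: (31 + 30) × 9 - 23
Parentheses first: 31 + 30 = 61
Multiply: 61 × 9 = 549
Subtract: 549 - 23 = 526
526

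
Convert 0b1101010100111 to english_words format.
Convert 0b1101010100111 (binary) → 4096 + 2048 + 512 + 128 + 32 + 4 + 2 + 1 = 6823 (decimal)
Convert 6823 (decimal) → 6823 = 6×1000 + 8×100 + 23 → six thousand eight hundred twenty-three (English words)
six thousand eight hundred twenty-three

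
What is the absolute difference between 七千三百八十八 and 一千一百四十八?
Convert 七千三百八十八 (Chinese numeral) → 7×1000 + 3×100 + 8×10 + 8 = 7388 (decimal)
Convert 一千一百四十八 (Chinese numeral) → 1×1000 + 1×100 + 4×10 + 8 = 1148 (decimal)
Compute |7388 - 1148| = 6240
6240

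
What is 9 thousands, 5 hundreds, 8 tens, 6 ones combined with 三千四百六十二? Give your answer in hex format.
Convert 9 thousands, 5 hundreds, 8 tens, 6 ones (place-value notation) → 9×1000 + 5×100 + 8×10 + 6 = 9586 (decimal)
Convert 三千四百六十二 (Chinese numeral) → 3×1000 + 4×100 + 6×10 + 2 = 3462 (decimal)
Compute 9586 + 3462 = 13048
Convert 13048 (decimal) → 13048 = 3×4096 + 2×256 + 15×16 + 8 → 0x32F8 (hexadecimal)
0x32F8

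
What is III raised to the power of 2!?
Convert III (Roman numeral) → 1 + 1 + 1 = 3 (decimal)
Convert 2! (factorial) → 2 (decimal)
Compute 3 ^ 2 = 9
9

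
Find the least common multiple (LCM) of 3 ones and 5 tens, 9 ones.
Convert 3 ones (place-value notation) → 3 (decimal)
Convert 5 tens, 9 ones (place-value notation) → 5×10 + 9 = 59 (decimal)
Compute lcm(3, 59) = 177
177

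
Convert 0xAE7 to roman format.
Convert 0xAE7 (hexadecimal) → 10×256 + 14×16 + 7 = 2791 (decimal)
Convert 2791 (decimal) → 2791 = 1000 + 1000 + 500 + 100 + 100 + 90 + 1 → MMDCCXCI (Roman numeral)
MMDCCXCI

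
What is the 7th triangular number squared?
The 7th triangular number = 7×8/2 = 28
Compute 28² = 28 × 28 = 784
784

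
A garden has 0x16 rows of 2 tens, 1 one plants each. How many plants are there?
Convert 2 tens, 1 one (place-value notation) → 2×10 + 1 = 21 (decimal)
Convert 0x16 (hexadecimal) → 1×16 + 6 = 22 (decimal)
Compute 21 × 22 = 462
462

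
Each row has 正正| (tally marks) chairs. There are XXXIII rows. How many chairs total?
Convert 正正| (tally marks) → 5 + 5 + 1 = 11 (decimal)
Convert XXXIII (Roman numeral) → 10 + 10 + 10 + 1 + 1 + 1 = 33 (decimal)
Compute 11 × 33 = 363
363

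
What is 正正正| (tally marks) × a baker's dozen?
Convert 正正正| (tally marks) → 5 + 5 + 5 + 1 = 16 (decimal)
Convert a baker's dozen (colloquial) → 13 (decimal)
Compute 16 × 13 = 208
208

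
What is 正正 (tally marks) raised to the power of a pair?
Convert 正正 (tally marks) → 5 + 5 = 10 (decimal)
Convert a pair (colloquial) → 2 (decimal)
Compute 10 ^ 2 = 100
100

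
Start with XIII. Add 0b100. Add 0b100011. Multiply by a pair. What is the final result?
Convert XIII (Roman numeral) → 10 + 1 + 1 + 1 = 13 (decimal)
Start: 13
Convert 0b100 (binary) → 4 (decimal)
13 + 4 = 17
Convert 0b100011 (binary) → 32 + 2 + 1 = 35 (decimal)
17 + 35 = 52
Convert a pair (colloquial) → 2 (decimal)
52 × 2 = 104
104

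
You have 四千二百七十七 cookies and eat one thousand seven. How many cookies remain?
Convert 四千二百七十七 (Chinese numeral) → 4×1000 + 2×100 + 7×10 + 7 = 4277 (decimal)
Convert one thousand seven (English words) → 1×1000 + 7 = 1007 (decimal)
Compute 4277 - 1007 = 3270
3270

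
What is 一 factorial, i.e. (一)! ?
Convert 一 (Chinese numeral) → 1 (decimal)
Compute 1! = 1
1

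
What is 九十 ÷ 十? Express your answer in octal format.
Convert 九十 (Chinese numeral) → 9×10 = 90 (decimal)
Convert 十 (Chinese numeral) → 1×10 = 10 (decimal)
Compute 90 ÷ 10 = 9
Convert 9 (decimal) → 9 = 1×8 + 1 → 0o11 (octal)
0o11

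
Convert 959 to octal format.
Convert 959 (decimal) → 959 = 1×512 + 6×64 + 7×8 + 7 → 0o1677 (octal)
0o1677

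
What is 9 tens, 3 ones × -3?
Convert 9 tens, 3 ones (place-value notation) → 9×10 + 3 = 93 (decimal)
Compute 93 × -3 = -279
-279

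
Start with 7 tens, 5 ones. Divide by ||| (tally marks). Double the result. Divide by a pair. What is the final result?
Convert 7 tens, 5 ones (place-value notation) → 7×10 + 5 = 75 (decimal)
Start: 75
Convert ||| (tally marks) → 3 (decimal)
75 ÷ 3 = 25
25 × 2 = 50
Convert a pair (colloquial) → 2 (decimal)
50 ÷ 2 = 25
25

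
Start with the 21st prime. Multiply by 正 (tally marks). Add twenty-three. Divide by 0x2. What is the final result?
Convert the 21st prime (prime index) → 73 (decimal)
Start: 73
Convert 正 (tally marks) → 5 (decimal)
73 × 5 = 365
Convert twenty-three (English words) → 23 (decimal)
365 + 23 = 388
Convert 0x2 (hexadecimal) → 2 (decimal)
388 ÷ 2 = 194
194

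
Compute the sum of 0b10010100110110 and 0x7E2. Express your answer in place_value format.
Convert 0b10010100110110 (binary) → 8192 + 1024 + 256 + 32 + 16 + 4 + 2 = 9526 (decimal)
Convert 0x7E2 (hexadecimal) → 7×256 + 14×16 + 2 = 2018 (decimal)
Compute 9526 + 2018 = 11544
Convert 11544 (decimal) → 11544 = 11×1000 + 5×100 + 4×10 + 4 → 11 thousands, 5 hundreds, 4 tens, 4 ones (place-value notation)
11 thousands, 5 hundreds, 4 tens, 4 ones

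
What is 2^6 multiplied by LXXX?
Convert 2^6 (power) → 64 (decimal)
Convert LXXX (Roman numeral) → 50 + 10 + 10 + 10 = 80 (decimal)
Compute 64 × 80 = 5120
5120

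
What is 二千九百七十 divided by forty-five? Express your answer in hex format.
Convert 二千九百七十 (Chinese numeral) → 2×1000 + 9×100 + 7×10 = 2970 (decimal)
Convert forty-five (English words) → 45 (decimal)
Compute 2970 ÷ 45 = 66
Convert 66 (decimal) → 66 = 4×16 + 2 → 0x42 (hexadecimal)
0x42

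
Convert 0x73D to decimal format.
Convert 0x73D (hexadecimal) → 7×256 + 3×16 + 13 = 1853 (decimal)
1853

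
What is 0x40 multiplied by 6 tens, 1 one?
Convert 0x40 (hexadecimal) → 4×16 = 64 (decimal)
Convert 6 tens, 1 one (place-value notation) → 6×10 + 1 = 61 (decimal)
Compute 64 × 61 = 3904
3904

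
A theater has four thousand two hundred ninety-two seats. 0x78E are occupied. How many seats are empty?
Convert four thousand two hundred ninety-two (English words) → 4×1000 + 2×100 + 92 = 4292 (decimal)
Convert 0x78E (hexadecimal) → 7×256 + 8×16 + 14 = 1934 (decimal)
Compute 4292 - 1934 = 2358
2358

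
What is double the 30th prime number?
The 30th prime number = 113
Compute 113 × 2 = 226
226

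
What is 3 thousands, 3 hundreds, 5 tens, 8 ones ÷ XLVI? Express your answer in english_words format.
Convert 3 thousands, 3 hundreds, 5 tens, 8 ones (place-value notation) → 3×1000 + 3×100 + 5×10 + 8 = 3358 (decimal)
Convert XLVI (Roman numeral) → 40 + 5 + 1 = 46 (decimal)
Compute 3358 ÷ 46 = 73
Convert 73 (decimal) → seventy-three (English words)
seventy-three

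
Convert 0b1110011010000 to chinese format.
Convert 0b1110011010000 (binary) → 4096 + 2048 + 1024 + 128 + 64 + 16 = 7376 (decimal)
Convert 7376 (decimal) → 7376 = 7×1000 + 3×100 + 7×10 + 6 → 七千三百七十六 (Chinese numeral)
七千三百七十六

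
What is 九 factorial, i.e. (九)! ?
Convert 九 (Chinese numeral) → 9 (decimal)
Compute 9! = 362880
362880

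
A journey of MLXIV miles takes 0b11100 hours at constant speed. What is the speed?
Convert MLXIV (Roman numeral) → 1000 + 50 + 10 + 4 = 1064 (decimal)
Convert 0b11100 (binary) → 16 + 8 + 4 = 28 (decimal)
Compute 1064 ÷ 28 = 38
38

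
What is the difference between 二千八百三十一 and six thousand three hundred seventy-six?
Convert 二千八百三十一 (Chinese numeral) → 2×1000 + 8×100 + 3×10 + 1 = 2831 (decimal)
Convert six thousand three hundred seventy-six (English words) → 6×1000 + 3×100 + 76 = 6376 (decimal)
Difference: |2831 - 6376| = 3545
3545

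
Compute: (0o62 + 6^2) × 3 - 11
Convert 0o62 (octal) → 6×8 + 2 = 50 (decimal)
Convert 6^2 (power) → 36 (decimal)
Expression in decimal: (50 + 36) × 3 - 11
Parentheses first: 50 + 36 = 86
Multiply: 86 × 3 = 258
Subtract: 258 - 11 = 247
247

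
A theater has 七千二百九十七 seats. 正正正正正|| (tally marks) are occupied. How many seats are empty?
Convert 七千二百九十七 (Chinese numeral) → 7×1000 + 2×100 + 9×10 + 7 = 7297 (decimal)
Convert 正正正正正|| (tally marks) → 5 + 5 + 5 + 5 + 5 + 2 = 27 (decimal)
Compute 7297 - 27 = 7270
7270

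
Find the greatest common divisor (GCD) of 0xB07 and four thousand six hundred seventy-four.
Convert 0xB07 (hexadecimal) → 11×256 + 7 = 2823 (decimal)
Convert four thousand six hundred seventy-four (English words) → 4×1000 + 6×100 + 74 = 4674 (decimal)
Compute gcd(2823, 4674) = 3
3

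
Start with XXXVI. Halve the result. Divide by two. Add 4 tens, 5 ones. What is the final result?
Convert XXXVI (Roman numeral) → 10 + 10 + 10 + 5 + 1 = 36 (decimal)
Start: 36
36 ÷ 2 = 18
Convert two (English words) → 2 (decimal)
18 ÷ 2 = 9
Convert 4 tens, 5 ones (place-value notation) → 4×10 + 5 = 45 (decimal)
9 + 45 = 54
54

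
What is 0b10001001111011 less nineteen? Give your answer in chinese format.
Convert 0b10001001111011 (binary) → 8192 + 512 + 64 + 32 + 16 + 8 + 2 + 1 = 8827 (decimal)
Convert nineteen (English words) → 19 (decimal)
Compute 8827 - 19 = 8808
Convert 8808 (decimal) → 8808 = 8×1000 + 8×100 + 8 → 八千八百零八 (Chinese numeral)
八千八百零八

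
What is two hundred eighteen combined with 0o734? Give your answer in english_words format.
Convert two hundred eighteen (English words) → 2×100 + 18 = 218 (decimal)
Convert 0o734 (octal) → 7×64 + 3×8 + 4 = 476 (decimal)
Compute 218 + 476 = 694
Convert 694 (decimal) → 694 = 6×100 + 94 → six hundred ninety-four (English words)
six hundred ninety-four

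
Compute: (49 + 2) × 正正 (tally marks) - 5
Convert 正正 (tally marks) → 5 + 5 = 10 (decimal)
Expression in decimal: (49 + 2) × 10 - 5
Parentheses first: 49 + 2 = 51
Multiply: 51 × 10 = 510
Subtract: 510 - 5 = 505
505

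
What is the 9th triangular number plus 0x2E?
The 9th triangular number = 9×10/2 = 45
Convert 0x2E (hexadecimal) → 2×16 + 14 = 46 (decimal)
Compute 45 + 46 = 91
91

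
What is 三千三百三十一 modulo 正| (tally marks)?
Convert 三千三百三十一 (Chinese numeral) → 3×1000 + 3×100 + 3×10 + 1 = 3331 (decimal)
Convert 正| (tally marks) → 5 + 1 = 6 (decimal)
Compute 3331 mod 6 = 1
1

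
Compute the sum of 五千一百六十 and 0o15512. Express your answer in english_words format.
Convert 五千一百六十 (Chinese numeral) → 5×1000 + 1×100 + 6×10 = 5160 (decimal)
Convert 0o15512 (octal) → 1×4096 + 5×512 + 5×64 + 1×8 + 2 = 6986 (decimal)
Compute 5160 + 6986 = 12146
Convert 12146 (decimal) → 12146 = 12×1000 + 1×100 + 46 → twelve thousand one hundred forty-six (English words)
twelve thousand one hundred forty-six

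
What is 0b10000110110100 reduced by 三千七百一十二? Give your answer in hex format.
Convert 0b10000110110100 (binary) → 8192 + 256 + 128 + 32 + 16 + 4 = 8628 (decimal)
Convert 三千七百一十二 (Chinese numeral) → 3×1000 + 7×100 + 1×10 + 2 = 3712 (decimal)
Compute 8628 - 3712 = 4916
Convert 4916 (decimal) → 4916 = 1×4096 + 3×256 + 3×16 + 4 → 0x1334 (hexadecimal)
0x1334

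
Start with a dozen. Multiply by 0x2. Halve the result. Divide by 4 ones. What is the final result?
Convert a dozen (colloquial) → 12 (decimal)
Start: 12
Convert 0x2 (hexadecimal) → 2 (decimal)
12 × 2 = 24
24 ÷ 2 = 12
Convert 4 ones (place-value notation) → 4 (decimal)
12 ÷ 4 = 3
3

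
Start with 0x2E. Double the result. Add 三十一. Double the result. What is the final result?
Convert 0x2E (hexadecimal) → 2×16 + 14 = 46 (decimal)
Start: 46
46 × 2 = 92
Convert 三十一 (Chinese numeral) → 3×10 + 1 = 31 (decimal)
92 + 31 = 123
123 × 2 = 246
246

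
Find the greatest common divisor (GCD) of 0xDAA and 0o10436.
Convert 0xDAA (hexadecimal) → 13×256 + 10×16 + 10 = 3498 (decimal)
Convert 0o10436 (octal) → 1×4096 + 4×64 + 3×8 + 6 = 4382 (decimal)
Compute gcd(3498, 4382) = 2
2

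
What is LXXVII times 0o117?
Convert LXXVII (Roman numeral) → 50 + 10 + 10 + 5 + 1 + 1 = 77 (decimal)
Convert 0o117 (octal) → 1×64 + 1×8 + 7 = 79 (decimal)
Compute 77 × 79 = 6083
6083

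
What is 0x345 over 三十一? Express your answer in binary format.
Convert 0x345 (hexadecimal) → 3×256 + 4×16 + 5 = 837 (decimal)
Convert 三十一 (Chinese numeral) → 3×10 + 1 = 31 (decimal)
Compute 837 ÷ 31 = 27
Convert 27 (decimal) → 27 = 16 + 8 + 2 + 1 → 0b11011 (binary)
0b11011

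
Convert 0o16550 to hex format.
Convert 0o16550 (octal) → 1×4096 + 6×512 + 5×64 + 5×8 = 7528 (decimal)
Convert 7528 (decimal) → 7528 = 1×4096 + 13×256 + 6×16 + 8 → 0x1D68 (hexadecimal)
0x1D68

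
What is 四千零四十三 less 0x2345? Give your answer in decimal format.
Convert 四千零四十三 (Chinese numeral) → 4×1000 + 4×10 + 3 = 4043 (decimal)
Convert 0x2345 (hexadecimal) → 2×4096 + 3×256 + 4×16 + 5 = 9029 (decimal)
Compute 4043 - 9029 = -4986
-4986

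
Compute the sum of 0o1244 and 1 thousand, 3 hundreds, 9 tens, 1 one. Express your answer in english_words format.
Convert 0o1244 (octal) → 1×512 + 2×64 + 4×8 + 4 = 676 (decimal)
Convert 1 thousand, 3 hundreds, 9 tens, 1 one (place-value notation) → 1×1000 + 3×100 + 9×10 + 1 = 1391 (decimal)
Compute 676 + 1391 = 2067
Convert 2067 (decimal) → 2067 = 2×1000 + 67 → two thousand sixty-seven (English words)
two thousand sixty-seven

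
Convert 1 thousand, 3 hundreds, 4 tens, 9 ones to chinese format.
Convert 1 thousand, 3 hundreds, 4 tens, 9 ones (place-value notation) → 1×1000 + 3×100 + 4×10 + 9 = 1349 (decimal)
Convert 1349 (decimal) → 1349 = 1×1000 + 3×100 + 4×10 + 9 → 一千三百四十九 (Chinese numeral)
一千三百四十九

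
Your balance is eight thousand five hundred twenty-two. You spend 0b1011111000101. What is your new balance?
Convert eight thousand five hundred twenty-two (English words) → 8×1000 + 5×100 + 22 = 8522 (decimal)
Convert 0b1011111000101 (binary) → 4096 + 1024 + 512 + 256 + 128 + 64 + 4 + 1 = 6085 (decimal)
Compute 8522 - 6085 = 2437
2437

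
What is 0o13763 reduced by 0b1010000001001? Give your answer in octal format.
Convert 0o13763 (octal) → 1×4096 + 3×512 + 7×64 + 6×8 + 3 = 6131 (decimal)
Convert 0b1010000001001 (binary) → 4096 + 1024 + 8 + 1 = 5129 (decimal)
Compute 6131 - 5129 = 1002
Convert 1002 (decimal) → 1002 = 1×512 + 7×64 + 5×8 + 2 → 0o1752 (octal)
0o1752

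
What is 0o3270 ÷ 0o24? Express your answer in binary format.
Convert 0o3270 (octal) → 3×512 + 2×64 + 7×8 = 1720 (decimal)
Convert 0o24 (octal) → 2×8 + 4 = 20 (decimal)
Compute 1720 ÷ 20 = 86
Convert 86 (decimal) → 86 = 64 + 16 + 4 + 2 → 0b1010110 (binary)
0b1010110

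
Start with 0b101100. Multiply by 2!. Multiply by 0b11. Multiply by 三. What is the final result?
Convert 0b101100 (binary) → 32 + 8 + 4 = 44 (decimal)
Start: 44
Convert 2! (factorial) → 2 (decimal)
44 × 2 = 88
Convert 0b11 (binary) → 2 + 1 = 3 (decimal)
88 × 3 = 264
Convert 三 (Chinese numeral) → 3 (decimal)
264 × 3 = 792
792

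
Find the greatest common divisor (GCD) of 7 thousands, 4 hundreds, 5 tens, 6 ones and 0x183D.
Convert 7 thousands, 4 hundreds, 5 tens, 6 ones (place-value notation) → 7×1000 + 4×100 + 5×10 + 6 = 7456 (decimal)
Convert 0x183D (hexadecimal) → 1×4096 + 8×256 + 3×16 + 13 = 6205 (decimal)
Compute gcd(7456, 6205) = 1
1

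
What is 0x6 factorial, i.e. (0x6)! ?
Convert 0x6 (hexadecimal) → 6 (decimal)
Compute 6! = 720
720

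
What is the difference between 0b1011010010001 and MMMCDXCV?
Convert 0b1011010010001 (binary) → 4096 + 1024 + 512 + 128 + 16 + 1 = 5777 (decimal)
Convert MMMCDXCV (Roman numeral) → 1000 + 1000 + 1000 + 400 + 90 + 5 = 3495 (decimal)
Difference: |5777 - 3495| = 2282
2282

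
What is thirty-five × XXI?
Convert thirty-five (English words) → 35 (decimal)
Convert XXI (Roman numeral) → 10 + 10 + 1 = 21 (decimal)
Compute 35 × 21 = 735
735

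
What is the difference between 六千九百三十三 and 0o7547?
Convert 六千九百三十三 (Chinese numeral) → 6×1000 + 9×100 + 3×10 + 3 = 6933 (decimal)
Convert 0o7547 (octal) → 7×512 + 5×64 + 4×8 + 7 = 3943 (decimal)
Difference: |6933 - 3943| = 2990
2990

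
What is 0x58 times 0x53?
Convert 0x58 (hexadecimal) → 5×16 + 8 = 88 (decimal)
Convert 0x53 (hexadecimal) → 5×16 + 3 = 83 (decimal)
Compute 88 × 83 = 7304
7304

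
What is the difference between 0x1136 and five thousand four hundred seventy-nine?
Convert 0x1136 (hexadecimal) → 1×4096 + 1×256 + 3×16 + 6 = 4406 (decimal)
Convert five thousand four hundred seventy-nine (English words) → 5×1000 + 4×100 + 79 = 5479 (decimal)
Difference: |4406 - 5479| = 1073
1073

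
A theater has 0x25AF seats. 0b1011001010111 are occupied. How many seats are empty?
Convert 0x25AF (hexadecimal) → 2×4096 + 5×256 + 10×16 + 15 = 9647 (decimal)
Convert 0b1011001010111 (binary) → 4096 + 1024 + 512 + 64 + 16 + 4 + 2 + 1 = 5719 (decimal)
Compute 9647 - 5719 = 3928
3928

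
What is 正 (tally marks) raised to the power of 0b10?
Convert 正 (tally marks) → 5 (decimal)
Convert 0b10 (binary) → 2 (decimal)
Compute 5 ^ 2 = 25
25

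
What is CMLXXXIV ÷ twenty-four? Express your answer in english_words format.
Convert CMLXXXIV (Roman numeral) → 900 + 50 + 10 + 10 + 10 + 4 = 984 (decimal)
Convert twenty-four (English words) → 24 (decimal)
Compute 984 ÷ 24 = 41
Convert 41 (decimal) → forty-one (English words)
forty-one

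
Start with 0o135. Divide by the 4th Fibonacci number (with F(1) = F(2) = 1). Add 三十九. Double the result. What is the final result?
Convert 0o135 (octal) → 1×64 + 3×8 + 5 = 93 (decimal)
Start: 93
Convert the 4th Fibonacci number (with F(1) = F(2) = 1) (Fibonacci index) → 1, 1, 2, 3 → 3 (decimal)
93 ÷ 3 = 31
Convert 三十九 (Chinese numeral) → 3×10 + 9 = 39 (decimal)
31 + 39 = 70
70 × 2 = 140
140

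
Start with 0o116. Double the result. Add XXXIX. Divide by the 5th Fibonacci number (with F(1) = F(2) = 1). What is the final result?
Convert 0o116 (octal) → 1×64 + 1×8 + 6 = 78 (decimal)
Start: 78
78 × 2 = 156
Convert XXXIX (Roman numeral) → 10 + 10 + 10 + 9 = 39 (decimal)
156 + 39 = 195
Convert the 5th Fibonacci number (with F(1) = F(2) = 1) (Fibonacci index) → 1, 1, 2, 3, 5 → 5 (decimal)
195 ÷ 5 = 39
39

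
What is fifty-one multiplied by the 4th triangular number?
Convert fifty-one (English words) → 51 (decimal)
Convert the 4th triangular number (triangular index) → 4×5/2 = 10 (decimal)
Compute 51 × 10 = 510
510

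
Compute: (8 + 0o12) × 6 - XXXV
Convert 0o12 (octal) → 1×8 + 2 = 10 (decimal)
Convert XXXV (Roman numeral) → 10 + 10 + 10 + 5 = 35 (decimal)
Expression in decimal: (8 + 10) × 6 - 35
Parentheses first: 8 + 10 = 18
Multiply: 18 × 6 = 108
Subtract: 108 - 35 = 73
73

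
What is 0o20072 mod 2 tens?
Convert 0o20072 (octal) → 2×4096 + 7×8 + 2 = 8250 (decimal)
Convert 2 tens (place-value notation) → 2×10 = 20 (decimal)
Compute 8250 mod 20 = 10
10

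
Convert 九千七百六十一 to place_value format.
Convert 九千七百六十一 (Chinese numeral) → 9×1000 + 7×100 + 6×10 + 1 = 9761 (decimal)
Convert 9761 (decimal) → 9761 = 9×1000 + 7×100 + 6×10 + 1 → 9 thousands, 7 hundreds, 6 tens, 1 one (place-value notation)
9 thousands, 7 hundreds, 6 tens, 1 one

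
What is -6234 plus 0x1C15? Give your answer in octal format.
Convert 0x1C15 (hexadecimal) → 1×4096 + 12×256 + 1×16 + 5 = 7189 (decimal)
Compute -6234 + 7189 = 955
Convert 955 (decimal) → 955 = 1×512 + 6×64 + 7×8 + 3 → 0o1673 (octal)
0o1673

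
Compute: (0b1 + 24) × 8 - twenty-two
Convert 0b1 (binary) → 1 (decimal)
Convert twenty-two (English words) → 22 (decimal)
Expression in decimal: (1 + 24) × 8 - 22
Parentheses first: 1 + 24 = 25
Multiply: 25 × 8 = 200
Subtract: 200 - 22 = 178
178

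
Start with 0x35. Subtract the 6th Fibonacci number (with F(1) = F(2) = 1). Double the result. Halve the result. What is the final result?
Convert 0x35 (hexadecimal) → 3×16 + 5 = 53 (decimal)
Start: 53
Convert the 6th Fibonacci number (with F(1) = F(2) = 1) (Fibonacci index) → 1, 1, 2, 3, 5, 8 → 8 (decimal)
53 - 8 = 45
45 × 2 = 90
90 ÷ 2 = 45
45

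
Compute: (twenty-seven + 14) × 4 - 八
Convert twenty-seven (English words) → 27 (decimal)
Convert 八 (Chinese numeral) → 8 (decimal)
Expression in decimal: (27 + 14) × 4 - 8
Parentheses first: 27 + 14 = 41
Multiply: 41 × 4 = 164
Subtract: 164 - 8 = 156
156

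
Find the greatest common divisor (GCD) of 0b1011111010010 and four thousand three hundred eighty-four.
Convert 0b1011111010010 (binary) → 4096 + 1024 + 512 + 256 + 128 + 64 + 16 + 2 = 6098 (decimal)
Convert four thousand three hundred eighty-four (English words) → 4×1000 + 3×100 + 84 = 4384 (decimal)
Compute gcd(6098, 4384) = 2
2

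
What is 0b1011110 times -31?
Convert 0b1011110 (binary) → 64 + 16 + 8 + 4 + 2 = 94 (decimal)
Compute 94 × -31 = -2914
-2914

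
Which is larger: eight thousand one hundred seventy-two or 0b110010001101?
Convert eight thousand one hundred seventy-two (English words) → 8×1000 + 1×100 + 72 = 8172 (decimal)
Convert 0b110010001101 (binary) → 2048 + 1024 + 128 + 8 + 4 + 1 = 3213 (decimal)
Compare 8172 vs 3213: larger = 8172
8172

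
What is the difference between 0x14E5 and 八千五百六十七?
Convert 0x14E5 (hexadecimal) → 1×4096 + 4×256 + 14×16 + 5 = 5349 (decimal)
Convert 八千五百六十七 (Chinese numeral) → 8×1000 + 5×100 + 6×10 + 7 = 8567 (decimal)
Difference: |5349 - 8567| = 3218
3218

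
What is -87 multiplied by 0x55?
Convert 0x55 (hexadecimal) → 5×16 + 5 = 85 (decimal)
Compute -87 × 85 = -7395
-7395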